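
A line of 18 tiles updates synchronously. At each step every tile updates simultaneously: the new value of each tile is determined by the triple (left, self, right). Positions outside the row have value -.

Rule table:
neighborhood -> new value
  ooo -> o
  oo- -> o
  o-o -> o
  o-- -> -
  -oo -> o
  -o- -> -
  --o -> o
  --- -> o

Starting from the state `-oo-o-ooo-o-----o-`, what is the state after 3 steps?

oooo-ooooo--oooo--
oooooooooo-ooooo-o
ooooooooooooooooo-

ooooooooooooooooo-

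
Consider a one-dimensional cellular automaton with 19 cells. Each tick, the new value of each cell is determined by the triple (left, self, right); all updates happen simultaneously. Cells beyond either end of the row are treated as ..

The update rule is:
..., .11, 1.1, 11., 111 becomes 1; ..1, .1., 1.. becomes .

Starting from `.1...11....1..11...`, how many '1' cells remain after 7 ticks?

...1.11.11....11.11
11..111111.11.11111
11..111111111111111
11..111111111111111  (fixed point — unchanged through tick 7)
count of 1: 17

17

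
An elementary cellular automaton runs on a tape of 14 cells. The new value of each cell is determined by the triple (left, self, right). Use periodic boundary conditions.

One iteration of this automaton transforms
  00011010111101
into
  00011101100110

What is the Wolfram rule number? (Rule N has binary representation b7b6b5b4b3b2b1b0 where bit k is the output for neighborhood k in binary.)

position 9: 111 → 0  (bit 7 = 0)
position 4: 110 → 1  (bit 6 = 1)
position 5: 101 → 1  (bit 5 = 1)
position 0: 100 → 0  (bit 4 = 0)
position 3: 011 → 1  (bit 3 = 1)
position 6: 010 → 0  (bit 2 = 0)
position 2: 001 → 0  (bit 1 = 0)
position 1: 000 → 0  (bit 0 = 0)
bits b7..b0 = 01101000 = 104

104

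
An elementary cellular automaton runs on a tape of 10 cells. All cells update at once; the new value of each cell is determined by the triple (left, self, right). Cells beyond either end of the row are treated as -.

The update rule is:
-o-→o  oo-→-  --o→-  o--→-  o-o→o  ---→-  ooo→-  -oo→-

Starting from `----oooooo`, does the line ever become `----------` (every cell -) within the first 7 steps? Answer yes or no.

yes

----------
all cells are - at step 1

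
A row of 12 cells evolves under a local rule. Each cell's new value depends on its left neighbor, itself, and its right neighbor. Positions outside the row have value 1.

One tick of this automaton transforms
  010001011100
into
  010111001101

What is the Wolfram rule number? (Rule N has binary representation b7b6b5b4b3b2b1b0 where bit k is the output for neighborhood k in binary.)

199

position 8: 111 → 1  (bit 7 = 1)
position 9: 110 → 1  (bit 6 = 1)
position 0: 101 → 0  (bit 5 = 0)
position 2: 100 → 0  (bit 4 = 0)
position 7: 011 → 0  (bit 3 = 0)
position 1: 010 → 1  (bit 2 = 1)
position 4: 001 → 1  (bit 1 = 1)
position 3: 000 → 1  (bit 0 = 1)
bits b7..b0 = 11000111 = 199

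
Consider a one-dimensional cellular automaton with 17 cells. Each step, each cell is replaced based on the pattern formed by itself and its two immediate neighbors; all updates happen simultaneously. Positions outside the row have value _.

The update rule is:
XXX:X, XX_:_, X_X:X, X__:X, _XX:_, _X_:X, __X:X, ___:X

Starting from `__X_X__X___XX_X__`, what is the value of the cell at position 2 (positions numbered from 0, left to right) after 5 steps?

XXXXXXXXXXX__XXXX
_XXXXXXXXX_XX_XX_
X_XXXXXXX_X__X__X
XX_XXXXX_XXXXXXXX
__X_XXX_X_XXXXXX_
position 2 holds X

X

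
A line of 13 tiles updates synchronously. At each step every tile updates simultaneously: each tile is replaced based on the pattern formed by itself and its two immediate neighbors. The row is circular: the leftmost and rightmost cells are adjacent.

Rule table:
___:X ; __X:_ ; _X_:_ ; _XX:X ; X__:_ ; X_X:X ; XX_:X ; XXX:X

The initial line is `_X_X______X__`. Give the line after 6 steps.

XXXXXXXXXX__X

step 1: __X__XXXX___X
step 2: _____XXXX_X__
step 3: XXXX_XXXXX__X
step 4: XXXXXXXXXX__X
step 5: XXXXXXXXXX__X  (fixed point — unchanged through step 6)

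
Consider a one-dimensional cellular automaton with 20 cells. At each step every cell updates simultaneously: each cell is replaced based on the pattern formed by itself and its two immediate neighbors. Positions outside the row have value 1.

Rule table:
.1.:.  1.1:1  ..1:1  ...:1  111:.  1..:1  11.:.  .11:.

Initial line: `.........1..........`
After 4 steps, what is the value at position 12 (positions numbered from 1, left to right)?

.

step 1: 111111111.1111111111
step 2: .........1..........  (repeats step 0; period 2)
step 4: .........1..........
position 12 holds .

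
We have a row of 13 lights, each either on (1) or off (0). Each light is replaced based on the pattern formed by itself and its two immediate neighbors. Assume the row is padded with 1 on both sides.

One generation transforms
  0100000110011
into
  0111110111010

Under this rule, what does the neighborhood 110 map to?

1

At position 8 the neighborhood is 110; the next row has 1 there.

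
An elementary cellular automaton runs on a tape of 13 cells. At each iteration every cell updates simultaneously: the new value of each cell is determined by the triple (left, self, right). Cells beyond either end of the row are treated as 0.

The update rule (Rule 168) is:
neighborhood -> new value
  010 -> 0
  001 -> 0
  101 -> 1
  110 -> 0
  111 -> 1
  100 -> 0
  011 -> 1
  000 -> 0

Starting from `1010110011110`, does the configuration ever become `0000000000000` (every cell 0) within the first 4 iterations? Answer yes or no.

0101100011100
0011000011000
0010000010000
0000000000000
all cells are 0 at iteration 4

yes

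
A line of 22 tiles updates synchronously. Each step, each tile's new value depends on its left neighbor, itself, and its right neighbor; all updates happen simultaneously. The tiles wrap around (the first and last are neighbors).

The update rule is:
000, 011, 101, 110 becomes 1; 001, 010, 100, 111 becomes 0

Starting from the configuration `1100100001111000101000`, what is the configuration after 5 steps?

1101101111011010010111

step 1: 1100001101001010010010
step 2: 1101101110000100000001
step 3: 0111111010110001111101
step 4: 1100001101110101000110
step 5: 1101101111011010010111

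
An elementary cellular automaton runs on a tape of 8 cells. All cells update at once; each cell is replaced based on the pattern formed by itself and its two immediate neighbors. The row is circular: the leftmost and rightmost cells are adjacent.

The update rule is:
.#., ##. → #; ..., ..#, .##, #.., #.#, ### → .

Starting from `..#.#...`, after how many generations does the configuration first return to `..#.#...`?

1

generation 1: ..#.#...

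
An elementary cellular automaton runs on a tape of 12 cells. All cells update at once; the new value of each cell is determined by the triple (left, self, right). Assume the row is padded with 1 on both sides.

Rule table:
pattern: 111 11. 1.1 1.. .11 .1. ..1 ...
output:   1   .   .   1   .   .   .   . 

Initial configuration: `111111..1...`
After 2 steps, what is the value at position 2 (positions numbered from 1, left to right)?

1

step 1: 11111.1..1..
step 2: 1111...1..1.
position 2 holds 1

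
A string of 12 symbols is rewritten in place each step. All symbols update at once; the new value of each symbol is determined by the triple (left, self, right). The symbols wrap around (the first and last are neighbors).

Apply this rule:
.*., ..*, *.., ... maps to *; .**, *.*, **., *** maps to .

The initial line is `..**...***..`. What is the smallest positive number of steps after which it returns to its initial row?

**..***...**
..**...***..

2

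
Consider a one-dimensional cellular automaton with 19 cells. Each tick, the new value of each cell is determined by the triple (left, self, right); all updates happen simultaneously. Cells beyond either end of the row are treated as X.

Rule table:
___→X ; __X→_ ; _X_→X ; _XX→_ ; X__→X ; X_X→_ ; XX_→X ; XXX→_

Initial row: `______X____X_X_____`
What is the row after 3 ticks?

XXX_XXXX_X_XXXXX_X_

XXXXX_XXXX_X_XXXXX_
____X____X_X_____X_
XXX_XXXX_X_XXXXX_X_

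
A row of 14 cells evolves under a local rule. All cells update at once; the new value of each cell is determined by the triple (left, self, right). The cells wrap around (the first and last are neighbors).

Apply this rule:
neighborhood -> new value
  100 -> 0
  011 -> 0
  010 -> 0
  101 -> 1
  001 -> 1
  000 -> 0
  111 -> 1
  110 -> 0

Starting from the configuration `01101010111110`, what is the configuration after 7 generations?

generation 1: 10010101011100
generation 2: 00101010101001
generation 3: 01010101010010
generation 4: 10101010100100
generation 5: 01010101001001
generation 6: 10101010010010
generation 7: 01010100100101

01010100100101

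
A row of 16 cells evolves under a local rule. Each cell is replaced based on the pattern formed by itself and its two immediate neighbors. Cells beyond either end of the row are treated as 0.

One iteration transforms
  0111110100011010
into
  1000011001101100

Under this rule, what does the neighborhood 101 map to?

1

At position 6 the neighborhood is 101; the next row has 1 there.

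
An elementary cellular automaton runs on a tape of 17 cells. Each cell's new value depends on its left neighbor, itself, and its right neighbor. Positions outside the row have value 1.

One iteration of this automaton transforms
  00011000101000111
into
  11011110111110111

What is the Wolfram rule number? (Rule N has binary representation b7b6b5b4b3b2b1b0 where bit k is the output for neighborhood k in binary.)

253

position 15: 111 → 1  (bit 7 = 1)
position 4: 110 → 1  (bit 6 = 1)
position 9: 101 → 1  (bit 5 = 1)
position 0: 100 → 1  (bit 4 = 1)
position 3: 011 → 1  (bit 3 = 1)
position 8: 010 → 1  (bit 2 = 1)
position 2: 001 → 0  (bit 1 = 0)
position 1: 000 → 1  (bit 0 = 1)
bits b7..b0 = 11111101 = 253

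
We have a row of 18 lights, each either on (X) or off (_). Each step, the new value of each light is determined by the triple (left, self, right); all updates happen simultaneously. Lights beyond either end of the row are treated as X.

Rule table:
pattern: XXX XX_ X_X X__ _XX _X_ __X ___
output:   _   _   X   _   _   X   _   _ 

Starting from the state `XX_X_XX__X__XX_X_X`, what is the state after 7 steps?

__XXX____X____XXX_
_________X_______X
_________X________
_________X________  (fixed point — unchanged through step 7)

_________X________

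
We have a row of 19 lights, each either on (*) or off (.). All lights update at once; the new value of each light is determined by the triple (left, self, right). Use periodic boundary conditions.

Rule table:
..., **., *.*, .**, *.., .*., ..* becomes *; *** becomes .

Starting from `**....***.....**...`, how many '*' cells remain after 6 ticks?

3

tick 1: *******.***********
tick 2: ......***..........
tick 3: *******.***********  (repeats tick 1; period 2)
tick 6: ......***..........
count of *: 3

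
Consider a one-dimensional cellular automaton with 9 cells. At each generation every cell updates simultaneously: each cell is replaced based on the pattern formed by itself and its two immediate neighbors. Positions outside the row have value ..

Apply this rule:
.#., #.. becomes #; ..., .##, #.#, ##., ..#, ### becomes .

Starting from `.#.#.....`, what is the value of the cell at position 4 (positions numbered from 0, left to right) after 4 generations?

.

generation 1: .#.##....
generation 2: .#...#...
generation 3: .##..##..
generation 4: ...#...#.
position 4 holds .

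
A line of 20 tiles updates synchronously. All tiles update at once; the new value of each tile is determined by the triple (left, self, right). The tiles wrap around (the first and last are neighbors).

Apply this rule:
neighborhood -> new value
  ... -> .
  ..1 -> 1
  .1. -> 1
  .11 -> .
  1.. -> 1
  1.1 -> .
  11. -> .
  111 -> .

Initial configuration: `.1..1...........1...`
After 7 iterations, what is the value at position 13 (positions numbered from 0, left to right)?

iteration 1: 111111.........111..
iteration 2: ......1.......1...11
iteration 3: 1....111.....111.1..
iteration 4: 11..1...1...1....111
iteration 5: ..1111.111.111..1...
iteration 6: .1............1111..
iteration 7: 111..........1....1.
position 13 holds 1

1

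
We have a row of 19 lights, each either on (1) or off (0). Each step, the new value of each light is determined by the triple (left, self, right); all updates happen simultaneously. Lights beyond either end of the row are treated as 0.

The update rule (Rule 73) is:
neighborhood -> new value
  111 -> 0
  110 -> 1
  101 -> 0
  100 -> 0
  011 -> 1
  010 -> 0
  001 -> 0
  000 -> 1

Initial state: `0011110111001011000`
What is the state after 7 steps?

0000110000011011011

1010010101000011011
0000000000011011011
1111111111011011011
1000000001011011011
0011111100011011011
1010000101011011011
0000110000011011011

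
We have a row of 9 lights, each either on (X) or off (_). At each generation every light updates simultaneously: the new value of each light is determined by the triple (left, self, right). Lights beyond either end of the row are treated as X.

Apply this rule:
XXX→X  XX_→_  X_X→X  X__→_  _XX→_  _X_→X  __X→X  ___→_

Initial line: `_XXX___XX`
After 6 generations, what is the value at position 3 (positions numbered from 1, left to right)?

X_X___X_X
_XX__XXX_
X___X_X_X
___XXXXX_
__X_XXX_X
_XXX_X_X_
position 3 holds X

X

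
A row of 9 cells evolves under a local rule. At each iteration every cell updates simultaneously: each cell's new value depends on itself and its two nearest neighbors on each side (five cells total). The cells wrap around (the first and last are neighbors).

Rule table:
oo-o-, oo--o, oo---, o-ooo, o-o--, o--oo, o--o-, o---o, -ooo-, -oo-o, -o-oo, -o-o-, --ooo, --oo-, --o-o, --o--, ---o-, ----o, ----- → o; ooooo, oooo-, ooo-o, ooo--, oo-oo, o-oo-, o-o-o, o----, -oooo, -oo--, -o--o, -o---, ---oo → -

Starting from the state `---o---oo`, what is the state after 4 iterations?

oo----oo-

oooo-o-o-
o---o-o-o
-ooooo-o-
oo----oo-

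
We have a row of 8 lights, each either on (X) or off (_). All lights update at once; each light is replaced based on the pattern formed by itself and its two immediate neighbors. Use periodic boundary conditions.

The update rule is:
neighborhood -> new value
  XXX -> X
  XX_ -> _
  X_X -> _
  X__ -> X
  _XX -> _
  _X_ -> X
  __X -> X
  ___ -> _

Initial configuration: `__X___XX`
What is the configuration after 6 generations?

XXXX_X__
_XX__XXX
___XX_X_
__X___XX  (repeats generation 0; period 4)
generation 6: _XX__XXX

_XX__XXX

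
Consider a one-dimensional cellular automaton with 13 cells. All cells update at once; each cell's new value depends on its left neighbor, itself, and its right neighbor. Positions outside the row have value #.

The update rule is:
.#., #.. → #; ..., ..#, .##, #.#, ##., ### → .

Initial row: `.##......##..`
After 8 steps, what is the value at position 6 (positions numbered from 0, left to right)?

#

...#.......#.
#..##......#.
.#...#.....#.
.##..##....#.
...#...#...#.
#..##..##..#.
.#...#...#.#.
.##..##..#.#.
position 6 holds #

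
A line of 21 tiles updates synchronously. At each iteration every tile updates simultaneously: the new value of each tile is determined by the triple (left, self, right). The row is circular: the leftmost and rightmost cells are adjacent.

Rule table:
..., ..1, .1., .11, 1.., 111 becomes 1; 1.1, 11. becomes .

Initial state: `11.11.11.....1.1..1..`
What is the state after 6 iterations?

1..1..1.111111.111111
.111111.11111..111111
.11111..1111.1111111.
11111.11111..111111.1
1111..1111.1111111..1
111.11111..111111.111

111.11111..111111.111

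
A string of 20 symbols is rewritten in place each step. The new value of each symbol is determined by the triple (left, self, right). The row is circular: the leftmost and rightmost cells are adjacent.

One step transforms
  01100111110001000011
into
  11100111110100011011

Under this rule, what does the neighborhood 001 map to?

At position 4 the neighborhood is 001; the next row has 0 there.

0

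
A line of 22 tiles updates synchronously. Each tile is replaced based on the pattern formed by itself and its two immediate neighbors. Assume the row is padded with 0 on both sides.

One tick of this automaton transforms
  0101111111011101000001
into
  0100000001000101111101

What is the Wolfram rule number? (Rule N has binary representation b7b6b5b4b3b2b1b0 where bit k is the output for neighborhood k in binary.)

position 4: 111 → 0  (bit 7 = 0)
position 9: 110 → 1  (bit 6 = 1)
position 2: 101 → 0  (bit 5 = 0)
position 16: 100 → 1  (bit 4 = 1)
position 3: 011 → 0  (bit 3 = 0)
position 1: 010 → 1  (bit 2 = 1)
position 0: 001 → 0  (bit 1 = 0)
position 17: 000 → 1  (bit 0 = 1)
bits b7..b0 = 01010101 = 85

85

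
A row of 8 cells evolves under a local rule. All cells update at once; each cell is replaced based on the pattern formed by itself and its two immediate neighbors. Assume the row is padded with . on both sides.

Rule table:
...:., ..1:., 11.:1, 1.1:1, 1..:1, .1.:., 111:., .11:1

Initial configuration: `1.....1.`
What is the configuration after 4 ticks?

.1.....1
..1.....
...1....
....1...

....1...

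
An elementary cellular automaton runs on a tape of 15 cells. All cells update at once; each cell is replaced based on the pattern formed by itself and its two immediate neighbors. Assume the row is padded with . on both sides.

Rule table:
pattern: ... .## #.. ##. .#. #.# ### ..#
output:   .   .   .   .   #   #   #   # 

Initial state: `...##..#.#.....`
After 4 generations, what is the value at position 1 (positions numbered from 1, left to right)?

#

generation 1: ..#...####.....
generation 2: .##..#.##......
generation 3: #...###........
generation 4: #..#.#.........
position 1 holds #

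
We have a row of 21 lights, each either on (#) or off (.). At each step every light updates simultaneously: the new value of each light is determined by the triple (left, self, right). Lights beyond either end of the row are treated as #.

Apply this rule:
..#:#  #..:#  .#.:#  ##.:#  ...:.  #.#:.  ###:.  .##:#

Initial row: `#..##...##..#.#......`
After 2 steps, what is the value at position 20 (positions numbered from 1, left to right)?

#

######.######.##....#
.....#.#....#.###..##
position 20 holds #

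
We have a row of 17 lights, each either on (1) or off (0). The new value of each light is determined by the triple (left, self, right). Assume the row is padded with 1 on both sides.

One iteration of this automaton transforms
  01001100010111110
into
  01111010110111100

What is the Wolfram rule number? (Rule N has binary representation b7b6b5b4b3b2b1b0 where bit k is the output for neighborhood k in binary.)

158

position 12: 111 → 1  (bit 7 = 1)
position 5: 110 → 0  (bit 6 = 0)
position 0: 101 → 0  (bit 5 = 0)
position 2: 100 → 1  (bit 4 = 1)
position 4: 011 → 1  (bit 3 = 1)
position 1: 010 → 1  (bit 2 = 1)
position 3: 001 → 1  (bit 1 = 1)
position 7: 000 → 0  (bit 0 = 0)
bits b7..b0 = 10011110 = 158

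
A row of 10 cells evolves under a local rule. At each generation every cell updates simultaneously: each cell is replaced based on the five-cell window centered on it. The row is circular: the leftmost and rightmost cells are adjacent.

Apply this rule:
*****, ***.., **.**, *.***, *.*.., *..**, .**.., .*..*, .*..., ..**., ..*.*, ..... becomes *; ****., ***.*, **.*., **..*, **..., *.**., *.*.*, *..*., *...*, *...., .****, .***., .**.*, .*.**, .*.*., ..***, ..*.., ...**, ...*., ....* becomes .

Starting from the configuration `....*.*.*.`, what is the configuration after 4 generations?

..*....**.

.*..*...**
.**..*..*.
***...*..*
..*....**.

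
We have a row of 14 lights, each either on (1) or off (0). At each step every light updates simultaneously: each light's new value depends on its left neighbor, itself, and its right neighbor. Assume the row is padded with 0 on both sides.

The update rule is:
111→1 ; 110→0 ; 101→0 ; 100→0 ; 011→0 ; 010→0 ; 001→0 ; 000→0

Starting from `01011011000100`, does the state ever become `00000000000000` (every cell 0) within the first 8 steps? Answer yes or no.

step 1: 00000000000000
all cells are 0 at step 1

yes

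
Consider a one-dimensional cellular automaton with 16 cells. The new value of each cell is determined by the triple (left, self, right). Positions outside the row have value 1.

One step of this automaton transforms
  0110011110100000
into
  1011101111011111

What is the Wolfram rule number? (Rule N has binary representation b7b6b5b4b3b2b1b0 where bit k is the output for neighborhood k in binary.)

243

position 6: 111 → 1  (bit 7 = 1)
position 2: 110 → 1  (bit 6 = 1)
position 0: 101 → 1  (bit 5 = 1)
position 3: 100 → 1  (bit 4 = 1)
position 1: 011 → 0  (bit 3 = 0)
position 10: 010 → 0  (bit 2 = 0)
position 4: 001 → 1  (bit 1 = 1)
position 12: 000 → 1  (bit 0 = 1)
bits b7..b0 = 11110011 = 243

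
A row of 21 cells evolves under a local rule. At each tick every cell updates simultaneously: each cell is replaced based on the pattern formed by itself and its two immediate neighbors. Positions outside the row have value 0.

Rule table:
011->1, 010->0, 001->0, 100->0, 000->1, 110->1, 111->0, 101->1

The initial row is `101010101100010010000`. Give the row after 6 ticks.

101111111010101101010

010101011101000000111
001010110110011110101
100101111110010011010
000011000010000011100
111011011000111010101
101111111010101101010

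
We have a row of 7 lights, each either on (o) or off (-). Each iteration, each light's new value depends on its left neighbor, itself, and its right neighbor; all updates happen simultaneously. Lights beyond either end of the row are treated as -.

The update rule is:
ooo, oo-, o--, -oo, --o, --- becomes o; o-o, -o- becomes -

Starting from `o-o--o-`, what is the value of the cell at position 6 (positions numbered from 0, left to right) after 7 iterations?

o

---oo-o
ooooo--
ooooooo
ooooooo  (fixed point — unchanged through iteration 7)
position 6 holds o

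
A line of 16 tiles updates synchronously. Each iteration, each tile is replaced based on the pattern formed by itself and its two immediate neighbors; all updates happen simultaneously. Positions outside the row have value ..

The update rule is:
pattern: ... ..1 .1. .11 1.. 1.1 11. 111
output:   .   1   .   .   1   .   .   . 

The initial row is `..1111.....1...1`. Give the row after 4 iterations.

iteration 1: .1....1...1.1.1.
iteration 2: 1.1..1.1.1.....1
iteration 3: ...11.....1...1.
iteration 4: ..1..1...1.1.1.1

..1..1...1.1.1.1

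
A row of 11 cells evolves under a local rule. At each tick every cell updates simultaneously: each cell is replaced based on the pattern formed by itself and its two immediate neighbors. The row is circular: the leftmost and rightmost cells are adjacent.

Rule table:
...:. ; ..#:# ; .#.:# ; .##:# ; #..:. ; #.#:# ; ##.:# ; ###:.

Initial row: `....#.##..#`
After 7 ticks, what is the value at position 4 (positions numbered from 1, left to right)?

...#####.##
..##...####
.###..##..#
##.#.###.##
.#####.###.
##...###.#.
##..##.####
position 4 holds .

.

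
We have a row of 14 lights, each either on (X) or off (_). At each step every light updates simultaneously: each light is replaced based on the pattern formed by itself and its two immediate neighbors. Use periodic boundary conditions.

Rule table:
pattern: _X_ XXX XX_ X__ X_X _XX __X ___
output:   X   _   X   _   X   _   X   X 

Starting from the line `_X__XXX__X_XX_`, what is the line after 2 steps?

_XXX_XXX__XXXX

step 1: XX_X__X_XXX_X_
step 2: _XXX_XXX__XXXX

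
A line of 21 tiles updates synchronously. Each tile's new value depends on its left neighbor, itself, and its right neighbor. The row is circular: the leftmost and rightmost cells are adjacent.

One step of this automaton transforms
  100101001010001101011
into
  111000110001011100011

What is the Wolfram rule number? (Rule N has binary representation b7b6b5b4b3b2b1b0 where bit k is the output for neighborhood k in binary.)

position 20: 111 → 1  (bit 7 = 1)
position 0: 110 → 1  (bit 6 = 1)
position 4: 101 → 0  (bit 5 = 0)
position 1: 100 → 1  (bit 4 = 1)
position 14: 011 → 1  (bit 3 = 1)
position 3: 010 → 0  (bit 2 = 0)
position 2: 001 → 1  (bit 1 = 1)
position 12: 000 → 0  (bit 0 = 0)
bits b7..b0 = 11011010 = 218

218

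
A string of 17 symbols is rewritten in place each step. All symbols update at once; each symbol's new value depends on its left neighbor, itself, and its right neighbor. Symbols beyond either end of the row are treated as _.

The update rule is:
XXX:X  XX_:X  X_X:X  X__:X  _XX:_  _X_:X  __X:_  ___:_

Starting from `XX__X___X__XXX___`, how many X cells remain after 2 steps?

_XX_XX__XX__XXX__
__XX_XX__XX__XXX_
count of X: 9

9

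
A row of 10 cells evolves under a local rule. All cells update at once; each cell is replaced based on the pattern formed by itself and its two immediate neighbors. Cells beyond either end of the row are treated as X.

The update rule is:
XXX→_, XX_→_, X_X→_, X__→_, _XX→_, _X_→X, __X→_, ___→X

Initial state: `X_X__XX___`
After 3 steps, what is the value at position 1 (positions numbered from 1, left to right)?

_

__X_____X_
__X_XXX_X_
__X_____X_
position 1 holds _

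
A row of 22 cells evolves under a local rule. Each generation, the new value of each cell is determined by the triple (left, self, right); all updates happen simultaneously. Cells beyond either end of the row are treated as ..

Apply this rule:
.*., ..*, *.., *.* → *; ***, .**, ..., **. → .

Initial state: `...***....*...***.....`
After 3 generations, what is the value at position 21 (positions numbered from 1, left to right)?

..*...*..***.*...*....
.***.****...***.***...
*...*....*.*...*...*..
position 21 holds .

.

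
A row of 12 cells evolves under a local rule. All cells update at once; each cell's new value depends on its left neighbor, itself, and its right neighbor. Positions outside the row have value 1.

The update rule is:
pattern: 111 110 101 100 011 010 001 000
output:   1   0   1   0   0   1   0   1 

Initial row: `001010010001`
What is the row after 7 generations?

001110010100
000100011100
010101001000
111111001010
111110001111
111100100111
111000100011

111000100011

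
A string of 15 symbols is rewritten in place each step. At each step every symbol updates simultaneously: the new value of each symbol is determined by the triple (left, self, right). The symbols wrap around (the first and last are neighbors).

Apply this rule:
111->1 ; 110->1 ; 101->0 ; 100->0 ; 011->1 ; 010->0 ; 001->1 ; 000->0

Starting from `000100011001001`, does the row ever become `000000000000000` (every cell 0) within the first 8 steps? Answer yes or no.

step 1: 001000111010010
step 2: 010001111000100
step 3: 100011111001000
step 4: 000111111010001
step 5: 001111111000010
step 6: 011111111000100
step 7: 111111111001000
step 8: 111111111010001
step 8 is 111111111010001, still not uniform 0

no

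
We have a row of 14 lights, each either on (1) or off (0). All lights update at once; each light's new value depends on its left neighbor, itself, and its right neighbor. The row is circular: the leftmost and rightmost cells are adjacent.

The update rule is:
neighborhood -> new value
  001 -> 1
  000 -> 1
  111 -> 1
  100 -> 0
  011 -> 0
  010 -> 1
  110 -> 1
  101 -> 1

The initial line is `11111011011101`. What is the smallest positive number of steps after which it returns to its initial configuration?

14

11111101101110
01111110110111
10111111011011
11011111101101
11101111110110
01110111111011
10111011111101
11011101111110
01101110111111
10110111011111
11011011101111
11101101110111
11110110111011
11111011011101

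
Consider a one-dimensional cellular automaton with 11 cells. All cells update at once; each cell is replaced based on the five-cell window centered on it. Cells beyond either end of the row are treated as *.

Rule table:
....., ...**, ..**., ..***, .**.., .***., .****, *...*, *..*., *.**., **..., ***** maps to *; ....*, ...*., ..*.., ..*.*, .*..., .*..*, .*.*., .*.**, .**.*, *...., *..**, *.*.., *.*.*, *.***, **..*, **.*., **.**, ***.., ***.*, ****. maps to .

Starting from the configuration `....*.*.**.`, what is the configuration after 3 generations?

*.......*..
.*.***.....
....*.*.*.*

....*.*.*.*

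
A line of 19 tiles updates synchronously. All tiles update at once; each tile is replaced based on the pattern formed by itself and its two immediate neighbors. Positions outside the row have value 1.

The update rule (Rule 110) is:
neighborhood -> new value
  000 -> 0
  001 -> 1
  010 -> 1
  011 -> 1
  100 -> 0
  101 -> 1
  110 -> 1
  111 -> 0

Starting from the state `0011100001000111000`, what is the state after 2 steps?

step 1: 0110100011001101001
step 2: 1111100111011111011

1111100111011111011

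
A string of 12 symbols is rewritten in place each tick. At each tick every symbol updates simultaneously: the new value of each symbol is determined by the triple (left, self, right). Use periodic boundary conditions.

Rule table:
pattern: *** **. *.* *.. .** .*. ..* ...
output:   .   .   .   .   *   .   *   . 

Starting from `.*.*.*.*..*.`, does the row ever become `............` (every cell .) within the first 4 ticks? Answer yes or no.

*........*..
........*..*
.......*..*.
......*..*..
tick 4 is ......*..*.., still not uniform .

no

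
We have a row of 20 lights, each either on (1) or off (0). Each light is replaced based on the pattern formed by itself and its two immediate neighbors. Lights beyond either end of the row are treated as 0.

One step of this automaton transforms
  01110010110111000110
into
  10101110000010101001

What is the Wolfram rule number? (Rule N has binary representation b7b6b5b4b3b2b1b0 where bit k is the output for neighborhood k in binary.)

position 2: 111 → 1  (bit 7 = 1)
position 3: 110 → 0  (bit 6 = 0)
position 7: 101 → 0  (bit 5 = 0)
position 4: 100 → 1  (bit 4 = 1)
position 1: 011 → 0  (bit 3 = 0)
position 6: 010 → 1  (bit 2 = 1)
position 0: 001 → 1  (bit 1 = 1)
position 15: 000 → 0  (bit 0 = 0)
bits b7..b0 = 10010110 = 150

150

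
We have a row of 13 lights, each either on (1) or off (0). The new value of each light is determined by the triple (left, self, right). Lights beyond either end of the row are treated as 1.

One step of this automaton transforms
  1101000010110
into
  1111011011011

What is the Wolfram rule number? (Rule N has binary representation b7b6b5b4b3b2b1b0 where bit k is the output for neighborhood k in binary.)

229

position 0: 111 → 1  (bit 7 = 1)
position 1: 110 → 1  (bit 6 = 1)
position 2: 101 → 1  (bit 5 = 1)
position 4: 100 → 0  (bit 4 = 0)
position 10: 011 → 0  (bit 3 = 0)
position 3: 010 → 1  (bit 2 = 1)
position 7: 001 → 0  (bit 1 = 0)
position 5: 000 → 1  (bit 0 = 1)
bits b7..b0 = 11100101 = 229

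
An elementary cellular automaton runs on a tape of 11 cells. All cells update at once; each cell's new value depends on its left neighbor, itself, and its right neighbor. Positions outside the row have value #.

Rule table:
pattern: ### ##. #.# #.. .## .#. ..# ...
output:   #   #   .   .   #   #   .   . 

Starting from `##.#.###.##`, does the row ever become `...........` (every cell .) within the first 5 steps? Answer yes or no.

no

##.#.###.##  (fixed point — unchanged through step 5)
step 5 is ##.#.###.##, still not uniform .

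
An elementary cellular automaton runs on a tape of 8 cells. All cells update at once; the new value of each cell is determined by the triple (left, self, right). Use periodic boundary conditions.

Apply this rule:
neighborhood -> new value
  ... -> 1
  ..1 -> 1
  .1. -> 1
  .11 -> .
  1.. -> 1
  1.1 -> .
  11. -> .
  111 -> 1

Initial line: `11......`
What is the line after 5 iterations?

111.11.1

..111111
11.1111.
....11..
1111..11
111.11.1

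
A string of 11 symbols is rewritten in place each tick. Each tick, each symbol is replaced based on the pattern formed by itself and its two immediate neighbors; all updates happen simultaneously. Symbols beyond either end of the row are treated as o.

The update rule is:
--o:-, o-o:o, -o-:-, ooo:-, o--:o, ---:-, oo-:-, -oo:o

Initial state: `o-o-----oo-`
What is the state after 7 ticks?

-o-o-o-o-oo

tick 1: -o-o----o-o
tick 2: o-o-o----oo
tick 3: -o-o-o---o-
tick 4: o-o-o-o---o
tick 5: -o-o-o-o--o
tick 6: o-o-o-o-o-o
tick 7: -o-o-o-o-oo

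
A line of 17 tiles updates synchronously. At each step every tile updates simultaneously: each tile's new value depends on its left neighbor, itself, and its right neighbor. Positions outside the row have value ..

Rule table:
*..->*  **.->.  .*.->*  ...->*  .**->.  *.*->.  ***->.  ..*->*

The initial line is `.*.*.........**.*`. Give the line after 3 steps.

*************....

step 1: **.**********...*
step 2: .............****
step 3: *************....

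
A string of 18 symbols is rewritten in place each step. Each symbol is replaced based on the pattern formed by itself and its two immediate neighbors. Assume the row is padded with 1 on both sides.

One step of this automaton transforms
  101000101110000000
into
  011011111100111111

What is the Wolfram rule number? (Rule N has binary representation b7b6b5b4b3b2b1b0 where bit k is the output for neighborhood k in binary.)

position 9: 111 → 1  (bit 7 = 1)
position 0: 110 → 0  (bit 6 = 0)
position 1: 101 → 1  (bit 5 = 1)
position 3: 100 → 0  (bit 4 = 0)
position 8: 011 → 1  (bit 3 = 1)
position 2: 010 → 1  (bit 2 = 1)
position 5: 001 → 1  (bit 1 = 1)
position 4: 000 → 1  (bit 0 = 1)
bits b7..b0 = 10101111 = 175

175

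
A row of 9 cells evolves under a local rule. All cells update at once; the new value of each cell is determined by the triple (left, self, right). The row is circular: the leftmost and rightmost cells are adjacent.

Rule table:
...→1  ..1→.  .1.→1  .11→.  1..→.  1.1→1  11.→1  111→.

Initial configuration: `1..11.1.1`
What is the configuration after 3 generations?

111.11...

generation 1: 1...1111.
generation 2: 1.1....11
generation 3: 111.11...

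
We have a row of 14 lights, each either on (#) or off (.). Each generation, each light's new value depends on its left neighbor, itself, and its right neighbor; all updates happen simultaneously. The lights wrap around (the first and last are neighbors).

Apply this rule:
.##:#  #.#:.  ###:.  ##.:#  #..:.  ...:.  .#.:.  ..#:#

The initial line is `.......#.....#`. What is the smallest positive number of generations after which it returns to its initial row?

14

......#.....#.
.....#.....#..
....#.....#...
...#.....#....
..#.....#.....
.#.....#......
#.....#.......
.....#.......#
....#.......#.
...#.......#..
..#.......#...
.#.......#....
#.......#.....
.......#.....#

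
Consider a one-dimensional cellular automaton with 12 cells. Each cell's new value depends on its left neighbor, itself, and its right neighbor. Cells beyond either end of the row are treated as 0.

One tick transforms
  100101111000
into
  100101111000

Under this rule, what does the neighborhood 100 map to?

0

At position 1 the neighborhood is 100; the next row has 0 there.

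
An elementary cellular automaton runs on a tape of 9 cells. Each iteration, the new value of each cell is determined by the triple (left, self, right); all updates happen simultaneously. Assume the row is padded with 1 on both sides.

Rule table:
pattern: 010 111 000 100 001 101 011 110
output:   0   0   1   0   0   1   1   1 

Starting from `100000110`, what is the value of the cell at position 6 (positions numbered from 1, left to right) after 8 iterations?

0

101110111
111011100
001110100
001011000
000111010
010101101
101011111
110110000
position 6 holds 0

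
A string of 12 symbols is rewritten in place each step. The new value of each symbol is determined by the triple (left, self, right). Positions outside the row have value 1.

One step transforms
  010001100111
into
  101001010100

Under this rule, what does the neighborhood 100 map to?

1

At position 2 the neighborhood is 100; the next row has 1 there.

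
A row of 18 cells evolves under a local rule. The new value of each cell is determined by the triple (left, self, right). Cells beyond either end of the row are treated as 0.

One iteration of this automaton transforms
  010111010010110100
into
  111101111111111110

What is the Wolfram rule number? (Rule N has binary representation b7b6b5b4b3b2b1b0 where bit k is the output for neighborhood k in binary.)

position 4: 111 → 0  (bit 7 = 0)
position 5: 110 → 1  (bit 6 = 1)
position 2: 101 → 1  (bit 5 = 1)
position 8: 100 → 1  (bit 4 = 1)
position 3: 011 → 1  (bit 3 = 1)
position 1: 010 → 1  (bit 2 = 1)
position 0: 001 → 1  (bit 1 = 1)
position 17: 000 → 0  (bit 0 = 0)
bits b7..b0 = 01111110 = 126

126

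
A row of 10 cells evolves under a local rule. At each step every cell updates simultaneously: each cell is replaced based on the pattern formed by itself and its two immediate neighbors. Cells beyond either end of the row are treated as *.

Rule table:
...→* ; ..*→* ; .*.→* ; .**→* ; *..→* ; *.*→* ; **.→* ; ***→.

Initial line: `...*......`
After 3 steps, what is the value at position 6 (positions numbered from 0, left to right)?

**********
..........
**********
position 6 holds *

*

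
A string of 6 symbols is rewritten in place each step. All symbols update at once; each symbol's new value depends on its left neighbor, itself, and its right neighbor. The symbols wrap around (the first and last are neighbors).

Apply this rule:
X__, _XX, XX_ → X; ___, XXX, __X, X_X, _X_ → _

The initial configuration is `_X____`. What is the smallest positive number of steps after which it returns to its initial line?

__X___
___X__
____X_
_____X
X_____
_X____

6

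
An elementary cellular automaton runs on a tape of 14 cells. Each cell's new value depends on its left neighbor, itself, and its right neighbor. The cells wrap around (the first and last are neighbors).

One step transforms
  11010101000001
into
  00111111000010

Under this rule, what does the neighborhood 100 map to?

At position 8 the neighborhood is 100; the next row has 0 there.

0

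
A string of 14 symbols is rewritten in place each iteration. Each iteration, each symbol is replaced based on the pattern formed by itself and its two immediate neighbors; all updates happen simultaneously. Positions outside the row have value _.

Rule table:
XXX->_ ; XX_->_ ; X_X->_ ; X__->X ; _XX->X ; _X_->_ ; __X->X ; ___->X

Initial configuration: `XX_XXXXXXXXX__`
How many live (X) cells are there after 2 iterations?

11

X__X________XX
_XX_XXXXXXXXX_
count of X: 11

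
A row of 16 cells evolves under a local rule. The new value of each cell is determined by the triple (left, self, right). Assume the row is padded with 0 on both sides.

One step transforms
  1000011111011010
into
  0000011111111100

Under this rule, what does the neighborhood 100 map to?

At position 1 the neighborhood is 100; the next row has 0 there.

0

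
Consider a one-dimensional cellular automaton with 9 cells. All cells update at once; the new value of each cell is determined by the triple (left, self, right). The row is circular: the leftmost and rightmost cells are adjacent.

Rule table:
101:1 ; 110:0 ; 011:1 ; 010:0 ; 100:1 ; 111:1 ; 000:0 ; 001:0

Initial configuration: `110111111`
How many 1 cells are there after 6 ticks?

8

tick 1: 101111111
tick 2: 011111111
tick 3: 111111110
tick 4: 111111101
tick 5: 111111011
tick 6: 111110111
count of 1: 8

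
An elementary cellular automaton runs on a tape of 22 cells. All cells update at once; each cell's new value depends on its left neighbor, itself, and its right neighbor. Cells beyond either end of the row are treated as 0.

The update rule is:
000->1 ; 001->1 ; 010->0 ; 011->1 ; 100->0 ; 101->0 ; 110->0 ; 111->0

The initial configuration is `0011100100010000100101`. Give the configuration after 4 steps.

1110001001100111001000
1000110011001100010011
0011100110011001100110
1110001100110011001100

1110001100110011001100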